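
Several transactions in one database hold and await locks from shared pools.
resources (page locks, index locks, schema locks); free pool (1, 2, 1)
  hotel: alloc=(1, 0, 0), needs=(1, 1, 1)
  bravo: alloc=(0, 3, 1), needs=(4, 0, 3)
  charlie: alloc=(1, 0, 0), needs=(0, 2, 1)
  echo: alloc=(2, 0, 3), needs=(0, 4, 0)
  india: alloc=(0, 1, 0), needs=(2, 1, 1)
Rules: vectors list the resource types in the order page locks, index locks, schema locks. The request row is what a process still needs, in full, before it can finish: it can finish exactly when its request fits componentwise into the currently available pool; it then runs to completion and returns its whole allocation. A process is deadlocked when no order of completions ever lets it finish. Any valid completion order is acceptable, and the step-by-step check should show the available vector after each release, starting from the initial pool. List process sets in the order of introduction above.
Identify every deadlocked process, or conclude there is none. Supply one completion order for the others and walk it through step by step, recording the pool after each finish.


Deadlocked: bravo and echo.
Key observation: after hotel, charlie, india the pool peaks at (3, 3, 1), and each blocked process is short somewhere: bravo on page locks, schema locks; echo on index locks.
A valid finishing order for the others: hotel, charlie, india. Step-by-step check:
  pool = (1, 2, 1)
  run hotel (needs (1, 1, 1), free (1, 2, 1)); after release of (1, 0, 0) the pool is (2, 2, 1)
  run charlie (needs (0, 2, 1), free (2, 2, 1)); after release of (1, 0, 0) the pool is (3, 2, 1)
  run india (needs (2, 1, 1), free (3, 2, 1)); after release of (0, 1, 0) the pool is (3, 3, 1)
The stuck group stays short no matter what:
  bravo cannot run: need (4, 0, 3) vs free (3, 3, 1) (insufficient page locks and schema locks)
  echo cannot run: need (0, 4, 0) vs free (3, 3, 1) (insufficient index locks)


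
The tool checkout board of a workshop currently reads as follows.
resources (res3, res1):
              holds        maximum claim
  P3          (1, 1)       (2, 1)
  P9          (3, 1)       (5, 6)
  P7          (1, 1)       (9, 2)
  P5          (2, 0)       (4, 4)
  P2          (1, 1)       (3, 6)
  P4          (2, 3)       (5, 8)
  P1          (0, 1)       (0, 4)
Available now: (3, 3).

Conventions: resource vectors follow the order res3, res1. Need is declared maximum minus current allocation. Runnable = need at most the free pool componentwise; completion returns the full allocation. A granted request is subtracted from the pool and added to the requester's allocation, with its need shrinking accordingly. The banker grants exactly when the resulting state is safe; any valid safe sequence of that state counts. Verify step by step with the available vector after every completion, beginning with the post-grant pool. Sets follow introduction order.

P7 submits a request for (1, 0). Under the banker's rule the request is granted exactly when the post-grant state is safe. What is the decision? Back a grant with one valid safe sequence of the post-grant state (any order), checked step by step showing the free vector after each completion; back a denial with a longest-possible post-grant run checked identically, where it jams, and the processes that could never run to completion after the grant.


GRANT. The post-grant state is safe; one safe sequence: P3, P1, P9, P5, P7, P2, P4.
Key observation: the grant leaves (2, 3) free — enough for P3, whose release restarts the cascade.
Step-by-step check of the post-grant state:
  pool = (2, 3)
  P3: need (1, 0) fits (2, 3); releases (1, 1), pool now (3, 4)
  P1: need (0, 3) fits (3, 4); releases (0, 1), pool now (3, 5)
  P9: need (2, 5) fits (3, 5); releases (3, 1), pool now (6, 6)
  P5: need (2, 4) fits (6, 6); releases (2, 0), pool now (8, 6)
  P7: need (7, 1) fits (8, 6); releases (2, 1), pool now (10, 7)
  P2: need (2, 5) fits (10, 7); releases (1, 1), pool now (11, 8)
  P4: need (3, 5) fits (11, 8); releases (2, 3), pool now (13, 11)


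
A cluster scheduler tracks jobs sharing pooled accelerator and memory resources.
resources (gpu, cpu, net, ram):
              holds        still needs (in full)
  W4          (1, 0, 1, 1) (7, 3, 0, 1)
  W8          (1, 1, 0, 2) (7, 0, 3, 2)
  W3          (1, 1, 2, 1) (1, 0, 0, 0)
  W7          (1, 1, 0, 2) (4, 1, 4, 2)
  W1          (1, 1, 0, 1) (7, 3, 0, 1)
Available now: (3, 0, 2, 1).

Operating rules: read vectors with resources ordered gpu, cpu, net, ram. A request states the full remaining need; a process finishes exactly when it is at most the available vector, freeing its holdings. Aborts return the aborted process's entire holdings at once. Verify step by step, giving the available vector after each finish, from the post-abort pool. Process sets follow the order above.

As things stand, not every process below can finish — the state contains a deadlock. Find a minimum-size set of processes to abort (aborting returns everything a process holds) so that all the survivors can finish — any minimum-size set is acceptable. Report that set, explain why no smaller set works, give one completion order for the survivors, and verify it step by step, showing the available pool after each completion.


The answer: abort W8 and W1.
Key observation: W4 could never have finished before the abort; with (2, 2, 0, 3) returned by W8 and W1, it fits at step 3.
Minimality, checking each single-abort alternative: W4 alone leaves W8 blocked (short on gpu); W8 alone leaves W4 blocked (short on gpu); W3 alone leaves W4 blocked (short on gpu and cpu); W7 alone leaves W4 blocked (short on gpu and cpu); W1 alone leaves W4 blocked (short on gpu).
Survivors finish in the order: W3, W7, W4. Verifying each step (pool after the aborts first):
  pool = (5, 2, 2, 4)
  W3: need (1, 0, 0, 0) fits (5, 2, 2, 4); releases (1, 1, 2, 1), pool now (6, 3, 4, 5)
  W7: need (4, 1, 4, 2) fits (6, 3, 4, 5); releases (1, 1, 0, 2), pool now (7, 4, 4, 7)
  W4: need (7, 3, 0, 1) fits (7, 4, 4, 7); releases (1, 0, 1, 1), pool now (8, 4, 5, 8)


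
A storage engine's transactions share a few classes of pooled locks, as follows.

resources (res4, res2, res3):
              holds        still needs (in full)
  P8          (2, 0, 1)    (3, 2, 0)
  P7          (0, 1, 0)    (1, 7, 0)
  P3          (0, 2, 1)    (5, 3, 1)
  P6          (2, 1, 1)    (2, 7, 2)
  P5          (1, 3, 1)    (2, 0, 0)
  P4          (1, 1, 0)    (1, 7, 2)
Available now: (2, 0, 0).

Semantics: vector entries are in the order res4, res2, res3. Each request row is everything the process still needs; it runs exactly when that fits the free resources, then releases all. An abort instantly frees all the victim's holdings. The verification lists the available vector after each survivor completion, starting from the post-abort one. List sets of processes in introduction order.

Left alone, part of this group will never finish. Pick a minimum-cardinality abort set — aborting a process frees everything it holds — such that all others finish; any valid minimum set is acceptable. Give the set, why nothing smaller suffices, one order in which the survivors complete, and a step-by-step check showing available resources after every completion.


Minimum abort set: P6 and P4.
Key observation: P7 was stuck for good until P6 and P4 gave back (3, 2, 1); in the order shown it finishes at step 3.
Why nothing smaller works — every single abort fails: P8 alone leaves P7 blocked (short on res2); P7 alone leaves P6 blocked (short on res2); P3 alone leaves P7 blocked (short on res2); P6 alone leaves P7 blocked (short on res2); P5 alone leaves P7 blocked (short on res2); P4 alone leaves P7 blocked (short on res2).
Survivors finish in the order: P5, P3, P7, P8. Step-by-step check (pool after the aborts first):
  pool = (5, 2, 1)
  P5 needs (2, 0, 0) <= (5, 2, 1) -> finishes; pool += (1, 3, 1) = (6, 5, 2)
  P3 needs (5, 3, 1) <= (6, 5, 2) -> finishes; pool += (0, 2, 1) = (6, 7, 3)
  P7 needs (1, 7, 0) <= (6, 7, 3) -> finishes; pool += (0, 1, 0) = (6, 8, 3)
  P8 needs (3, 2, 0) <= (6, 8, 3) -> finishes; pool += (2, 0, 1) = (8, 8, 4)


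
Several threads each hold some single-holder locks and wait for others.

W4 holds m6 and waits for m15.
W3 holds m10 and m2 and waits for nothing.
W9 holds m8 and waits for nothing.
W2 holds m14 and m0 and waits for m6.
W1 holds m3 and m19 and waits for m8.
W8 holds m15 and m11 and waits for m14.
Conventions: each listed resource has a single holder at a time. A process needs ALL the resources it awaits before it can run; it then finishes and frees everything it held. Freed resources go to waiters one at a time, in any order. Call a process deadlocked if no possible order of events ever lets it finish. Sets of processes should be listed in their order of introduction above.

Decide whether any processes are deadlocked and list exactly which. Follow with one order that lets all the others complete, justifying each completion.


The deadlocked set is W4, W2 and W8.
Key observation: nobody on the ring W4 -> W8 -> W2 -> W4 can start until another member finishes, which never happens; no other process is dragged down with it.
One completion order for the rest: W9, W1, W3.
Verifying each step:
  run W9 (it waits on nothing); releases m8
  run W1 (all its waits — m8 — are resolved); releases m3 and m19
  run W3 (it waits on nothing); releases m10 and m2


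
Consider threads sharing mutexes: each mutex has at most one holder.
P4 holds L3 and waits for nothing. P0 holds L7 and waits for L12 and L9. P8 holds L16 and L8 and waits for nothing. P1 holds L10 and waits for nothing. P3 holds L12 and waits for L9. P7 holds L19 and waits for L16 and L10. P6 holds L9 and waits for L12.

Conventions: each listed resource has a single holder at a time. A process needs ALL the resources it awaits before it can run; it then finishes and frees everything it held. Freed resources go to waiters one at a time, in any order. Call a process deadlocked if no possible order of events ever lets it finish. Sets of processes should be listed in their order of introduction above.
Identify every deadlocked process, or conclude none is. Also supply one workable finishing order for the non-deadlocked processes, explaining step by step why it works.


Deadlocked: P0, P3 and P6.
Key observation: the knot is the closed ring of waits P3 -> P6 -> P3; P0 waits into the deadlock from upstream.
A valid finishing order for the others: P8, P1, P4, P7.
Walking it through:
  P8: no waits; runs immediately, freeing L16 and L8
  P1: no waits; runs immediately, freeing L10
  P4: no waits; runs immediately, freeing L3
  run P7 (all its waits — L16 and L10 — are resolved); releases L19


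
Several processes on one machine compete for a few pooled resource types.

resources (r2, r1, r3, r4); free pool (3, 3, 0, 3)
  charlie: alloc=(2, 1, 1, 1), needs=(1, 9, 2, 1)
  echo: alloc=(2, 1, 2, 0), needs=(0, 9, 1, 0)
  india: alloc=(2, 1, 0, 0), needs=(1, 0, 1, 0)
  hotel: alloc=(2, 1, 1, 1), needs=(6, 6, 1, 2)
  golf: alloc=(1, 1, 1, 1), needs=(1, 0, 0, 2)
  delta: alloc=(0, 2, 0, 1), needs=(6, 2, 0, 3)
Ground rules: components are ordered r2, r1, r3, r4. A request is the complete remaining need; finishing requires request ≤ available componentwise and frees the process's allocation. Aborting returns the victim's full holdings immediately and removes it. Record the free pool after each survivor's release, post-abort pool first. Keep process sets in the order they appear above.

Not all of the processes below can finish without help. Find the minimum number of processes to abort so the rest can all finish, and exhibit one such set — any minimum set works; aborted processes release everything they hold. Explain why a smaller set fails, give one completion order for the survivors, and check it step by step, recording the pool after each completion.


Abort charlie.
Key observation: no ordering could ever have run echo before the abort of charlie; with (2, 1, 1, 1) back in the pool it fits at step 5.
Minimality: the empty abort set fails — the state is deadlocked as it stands.
One survivor order: india, golf, delta, hotel, echo. Check, step by step (post-abort pool first):
  pool = (5, 4, 1, 4)
  india: need (1, 0, 1, 0) fits (5, 4, 1, 4); releases (2, 1, 0, 0), pool now (7, 5, 1, 4)
  golf: need (1, 0, 0, 2) fits (7, 5, 1, 4); releases (1, 1, 1, 1), pool now (8, 6, 2, 5)
  delta: need (6, 2, 0, 3) fits (8, 6, 2, 5); releases (0, 2, 0, 1), pool now (8, 8, 2, 6)
  hotel: need (6, 6, 1, 2) fits (8, 8, 2, 6); releases (2, 1, 1, 1), pool now (10, 9, 3, 7)
  echo: need (0, 9, 1, 0) fits (10, 9, 3, 7); releases (2, 1, 2, 0), pool now (12, 10, 5, 7)


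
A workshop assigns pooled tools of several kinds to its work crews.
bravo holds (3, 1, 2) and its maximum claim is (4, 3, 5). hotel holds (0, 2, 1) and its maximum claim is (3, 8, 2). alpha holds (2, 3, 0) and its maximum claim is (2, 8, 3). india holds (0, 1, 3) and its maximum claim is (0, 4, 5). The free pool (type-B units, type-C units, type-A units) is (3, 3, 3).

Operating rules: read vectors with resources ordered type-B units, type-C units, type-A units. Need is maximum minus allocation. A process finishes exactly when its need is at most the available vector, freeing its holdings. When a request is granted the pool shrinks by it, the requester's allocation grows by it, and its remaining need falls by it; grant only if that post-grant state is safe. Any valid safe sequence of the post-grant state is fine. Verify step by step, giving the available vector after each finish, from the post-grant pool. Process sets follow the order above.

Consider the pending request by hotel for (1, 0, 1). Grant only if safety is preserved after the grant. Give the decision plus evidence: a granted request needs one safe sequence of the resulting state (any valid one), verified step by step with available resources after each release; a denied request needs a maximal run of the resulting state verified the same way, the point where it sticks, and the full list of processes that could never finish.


GRANT: granting preserves safety; a valid post-grant sequence is india, bravo, alpha, hotel.
Key observation: post-grant, (2, 3, 2) remains, and an order beginning with india completes everyone.
Step-by-step check of the post-grant state:
  pool = (2, 3, 2)
  india needs (0, 3, 2) <= (2, 3, 2) -> finishes; pool += (0, 1, 3) = (2, 4, 5)
  bravo needs (1, 2, 3) <= (2, 4, 5) -> finishes; pool += (3, 1, 2) = (5, 5, 7)
  alpha needs (0, 5, 3) <= (5, 5, 7) -> finishes; pool += (2, 3, 0) = (7, 8, 7)
  hotel needs (2, 6, 0) <= (7, 8, 7) -> finishes; pool += (1, 2, 2) = (8, 10, 9)


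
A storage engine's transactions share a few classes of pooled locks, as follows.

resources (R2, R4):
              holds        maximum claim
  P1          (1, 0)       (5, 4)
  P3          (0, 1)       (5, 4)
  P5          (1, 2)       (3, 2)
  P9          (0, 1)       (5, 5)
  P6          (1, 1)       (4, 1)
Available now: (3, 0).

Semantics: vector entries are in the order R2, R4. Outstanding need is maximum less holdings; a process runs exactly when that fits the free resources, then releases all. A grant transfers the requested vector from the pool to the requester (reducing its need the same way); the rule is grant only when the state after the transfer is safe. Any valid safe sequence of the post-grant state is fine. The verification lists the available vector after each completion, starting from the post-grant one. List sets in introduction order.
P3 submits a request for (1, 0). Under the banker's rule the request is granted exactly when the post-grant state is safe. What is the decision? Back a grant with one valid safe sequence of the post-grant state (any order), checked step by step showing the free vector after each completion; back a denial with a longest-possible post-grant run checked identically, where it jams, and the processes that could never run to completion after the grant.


GRANT — the state after the grant stays safe, e.g. via P5, P6, P3, P1, P9.
Key observation: the transfer keeps a workable pool ((2, 0)); P5 starts the safe sequence.
Step-by-step check of the post-grant state:
  pool = (2, 0)
  run P5 (needs (2, 0), free (2, 0)); after release of (1, 2) the pool is (3, 2)
  run P6 (needs (3, 0), free (3, 2)); after release of (1, 1) the pool is (4, 3)
  run P3 (needs (4, 3), free (4, 3)); after release of (1, 1) the pool is (5, 4)
  run P1 (needs (4, 4), free (5, 4)); after release of (1, 0) the pool is (6, 4)
  run P9 (needs (5, 4), free (6, 4)); after release of (0, 1) the pool is (6, 5)


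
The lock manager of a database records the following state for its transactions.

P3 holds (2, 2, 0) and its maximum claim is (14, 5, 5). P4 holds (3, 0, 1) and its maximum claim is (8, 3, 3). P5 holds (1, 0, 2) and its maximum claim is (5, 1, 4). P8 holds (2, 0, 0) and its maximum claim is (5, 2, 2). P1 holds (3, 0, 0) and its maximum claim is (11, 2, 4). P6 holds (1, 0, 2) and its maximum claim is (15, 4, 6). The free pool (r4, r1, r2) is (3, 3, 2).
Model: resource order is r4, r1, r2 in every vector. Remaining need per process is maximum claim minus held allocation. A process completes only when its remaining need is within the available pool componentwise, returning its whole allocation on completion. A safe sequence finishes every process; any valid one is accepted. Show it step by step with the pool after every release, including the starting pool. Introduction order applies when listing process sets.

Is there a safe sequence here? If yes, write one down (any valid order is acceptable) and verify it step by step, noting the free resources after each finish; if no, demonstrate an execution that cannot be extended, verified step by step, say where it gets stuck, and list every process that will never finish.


The state is SAFE; one workable sequence: P8, P5, P4, P1, P3, P6.
Key observation: P8 marks the first exact bind of the order: its need (3, 2, 2) fits the free (3, 3, 2) with zero slack on a requested resource.
Verifying each step:
  pool = (3, 3, 2)
  run P8 (needs (3, 2, 2), free (3, 3, 2)); after release of (2, 0, 0) the pool is (5, 3, 2)
  run P5 (needs (4, 1, 2), free (5, 3, 2)); after release of (1, 0, 2) the pool is (6, 3, 4)
  run P4 (needs (5, 3, 2), free (6, 3, 4)); after release of (3, 0, 1) the pool is (9, 3, 5)
  run P1 (needs (8, 2, 4), free (9, 3, 5)); after release of (3, 0, 0) the pool is (12, 3, 5)
  run P3 (needs (12, 3, 5), free (12, 3, 5)); after release of (2, 2, 0) the pool is (14, 5, 5)
  run P6 (needs (14, 4, 4), free (14, 5, 5)); after release of (1, 0, 2) the pool is (15, 5, 7)


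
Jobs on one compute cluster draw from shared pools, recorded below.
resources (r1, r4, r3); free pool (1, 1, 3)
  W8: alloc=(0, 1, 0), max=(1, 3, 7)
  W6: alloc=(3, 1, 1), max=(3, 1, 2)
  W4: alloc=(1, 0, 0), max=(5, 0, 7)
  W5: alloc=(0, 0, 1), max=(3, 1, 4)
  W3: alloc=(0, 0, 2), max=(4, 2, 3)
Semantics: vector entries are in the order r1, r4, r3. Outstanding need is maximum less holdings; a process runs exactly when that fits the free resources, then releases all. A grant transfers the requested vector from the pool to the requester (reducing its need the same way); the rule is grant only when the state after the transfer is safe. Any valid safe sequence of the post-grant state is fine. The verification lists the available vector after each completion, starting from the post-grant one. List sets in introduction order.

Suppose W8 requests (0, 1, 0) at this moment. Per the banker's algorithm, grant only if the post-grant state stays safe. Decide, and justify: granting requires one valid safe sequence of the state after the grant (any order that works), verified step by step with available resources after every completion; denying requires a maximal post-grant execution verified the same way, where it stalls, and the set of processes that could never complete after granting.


DENY. Granting would leave the state unsafe.
Key observation: after W6, W5 the pool peaks at (4, 1, 5), and each blocked process is short somewhere: W8 on r3; W4 on r3; W3 on r4.
On the post-grant state, W6, W5 is a maximal run — nothing extends it. Walking it through:
  pool = (1, 0, 3)
  W6 needs (0, 0, 1) <= (1, 0, 3) -> finishes; pool += (3, 1, 1) = (4, 1, 4)
  W5 needs (3, 1, 3) <= (4, 1, 4) -> finishes; pool += (0, 0, 1) = (4, 1, 5)
  blocked: W8 wants (1, 1, 7), pool (4, 1, 5) — not enough r3
  blocked: W4 wants (4, 0, 7), pool (4, 1, 5) — not enough r3
  blocked: W3 wants (4, 2, 1), pool (4, 1, 5) — not enough r4
Post-grant, the permanently blocked set is W8, W4 and W3.


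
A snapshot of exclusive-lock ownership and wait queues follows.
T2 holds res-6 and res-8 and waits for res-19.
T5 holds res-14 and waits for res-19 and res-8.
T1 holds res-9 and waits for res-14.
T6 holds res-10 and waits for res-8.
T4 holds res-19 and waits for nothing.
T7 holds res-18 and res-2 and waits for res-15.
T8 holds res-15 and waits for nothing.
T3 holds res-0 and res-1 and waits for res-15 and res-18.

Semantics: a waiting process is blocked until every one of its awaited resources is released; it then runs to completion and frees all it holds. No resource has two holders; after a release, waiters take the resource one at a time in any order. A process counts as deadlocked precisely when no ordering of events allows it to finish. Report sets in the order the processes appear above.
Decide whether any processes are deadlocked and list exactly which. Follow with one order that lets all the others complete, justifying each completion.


The deadlocked set is empty.
Key observation: there is no circular wait here — follow any chain and it reaches a process that is free to run now.
The rest can finish in the order T4, T2, T6, T8, T7, T5, T3, T1.
Step-by-step check:
  T4: no waits; runs immediately, freeing res-19
  T2 waits on res-19 — all released -> runs and releases res-6 and res-8
  T6 waits on res-8 — all released -> runs and releases res-10
  T8: no waits; runs immediately, freeing res-15
  T7 waits on res-15 — all released -> runs and releases res-18 and res-2
  T5 waits on res-19 and res-8 — all released -> runs and releases res-14
  T3 waits on res-15 and res-18 — all released -> runs and releases res-0 and res-1
  T1 waits on res-14 — all released -> runs and releases res-9


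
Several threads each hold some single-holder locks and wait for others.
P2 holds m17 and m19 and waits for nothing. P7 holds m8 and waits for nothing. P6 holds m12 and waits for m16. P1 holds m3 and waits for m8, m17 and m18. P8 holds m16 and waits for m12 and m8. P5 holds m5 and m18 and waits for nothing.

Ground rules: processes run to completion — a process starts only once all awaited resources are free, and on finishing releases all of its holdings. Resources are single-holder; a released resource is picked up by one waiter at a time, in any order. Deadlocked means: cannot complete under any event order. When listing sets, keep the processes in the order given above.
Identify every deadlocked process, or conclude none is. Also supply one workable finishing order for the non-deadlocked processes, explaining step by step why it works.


Deadlocked: P6 and P8.
Key observation: along P6 -> P8 -> P6, each member waits on what the next one holds — a deadlock; no other process is dragged down with it.
One completion order for the rest: P5, P7, P2, P1.
Check, step by step:
  P5 waits on nothing -> runs at once and releases m5 and m18
  P7 waits on nothing -> runs at once and releases m8
  P2 waits on nothing -> runs at once and releases m17 and m19
  P1: everything it awaited (m8, m17 and m18) is free; runs, freeing m3


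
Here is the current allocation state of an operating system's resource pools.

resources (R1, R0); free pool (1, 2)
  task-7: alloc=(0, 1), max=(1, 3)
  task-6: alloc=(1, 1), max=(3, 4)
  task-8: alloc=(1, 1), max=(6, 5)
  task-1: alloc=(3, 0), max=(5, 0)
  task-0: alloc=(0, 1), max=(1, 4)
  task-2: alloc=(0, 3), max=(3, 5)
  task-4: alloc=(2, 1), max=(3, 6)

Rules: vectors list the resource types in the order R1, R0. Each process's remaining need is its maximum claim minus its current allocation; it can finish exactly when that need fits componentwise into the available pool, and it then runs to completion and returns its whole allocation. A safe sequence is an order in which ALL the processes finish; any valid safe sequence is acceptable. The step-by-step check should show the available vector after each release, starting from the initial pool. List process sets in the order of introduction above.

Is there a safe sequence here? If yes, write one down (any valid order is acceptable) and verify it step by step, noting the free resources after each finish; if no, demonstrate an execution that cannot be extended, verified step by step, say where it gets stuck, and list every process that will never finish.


UNSAFE — no complete ordering exists.
Key observation: after task-7, task-0 the pool peaks at (1, 4), and each blocked process is short somewhere: task-6 on R1; task-8 on R1; task-1 on R1; task-2 on R1; task-4 on R0.
A maximal execution: task-7, task-0 — then nothing else fits. Walking it through:
  pool = (1, 2)
  run task-7 (needs (1, 2), free (1, 2)); after release of (0, 1) the pool is (1, 3)
  run task-0 (needs (1, 3), free (1, 3)); after release of (0, 1) the pool is (1, 4)
  blocked: task-6 wants (2, 3), pool (1, 4) — not enough R1
  blocked: task-8 wants (5, 4), pool (1, 4) — not enough R1
  blocked: task-1 wants (2, 0), pool (1, 4) — not enough R1
  blocked: task-2 wants (3, 2), pool (1, 4) — not enough R1
  blocked: task-4 wants (1, 5), pool (1, 4) — not enough R0
Permanently blocked: task-6, task-8, task-1, task-2 and task-4.


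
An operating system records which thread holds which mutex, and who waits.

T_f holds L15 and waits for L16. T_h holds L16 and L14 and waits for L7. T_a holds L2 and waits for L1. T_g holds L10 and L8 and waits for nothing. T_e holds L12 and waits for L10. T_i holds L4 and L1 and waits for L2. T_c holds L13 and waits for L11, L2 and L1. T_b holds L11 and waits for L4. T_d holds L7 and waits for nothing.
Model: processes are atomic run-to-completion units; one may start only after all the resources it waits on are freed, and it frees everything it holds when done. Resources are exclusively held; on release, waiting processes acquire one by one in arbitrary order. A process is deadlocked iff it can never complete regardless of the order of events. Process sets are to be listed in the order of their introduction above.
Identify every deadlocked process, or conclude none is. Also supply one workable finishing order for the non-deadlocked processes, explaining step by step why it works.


Deadlocked set: T_a, T_i, T_c and T_b.
Key observation: the cycle T_a -> T_i -> T_a can never break — each member waits on the next; T_c and T_b wait into the deadlock from upstream.
The rest can finish in the order T_d, T_g, T_h, T_e, T_f.
Walking it through:
  T_d waits on nothing -> runs at once and releases L7
  T_g waits on nothing -> runs at once and releases L10 and L8
  T_h waits on L7 — all released -> runs and releases L16 and L14
  T_e waits on L10 — all released -> runs and releases L12
  T_f waits on L16 — all released -> runs and releases L15


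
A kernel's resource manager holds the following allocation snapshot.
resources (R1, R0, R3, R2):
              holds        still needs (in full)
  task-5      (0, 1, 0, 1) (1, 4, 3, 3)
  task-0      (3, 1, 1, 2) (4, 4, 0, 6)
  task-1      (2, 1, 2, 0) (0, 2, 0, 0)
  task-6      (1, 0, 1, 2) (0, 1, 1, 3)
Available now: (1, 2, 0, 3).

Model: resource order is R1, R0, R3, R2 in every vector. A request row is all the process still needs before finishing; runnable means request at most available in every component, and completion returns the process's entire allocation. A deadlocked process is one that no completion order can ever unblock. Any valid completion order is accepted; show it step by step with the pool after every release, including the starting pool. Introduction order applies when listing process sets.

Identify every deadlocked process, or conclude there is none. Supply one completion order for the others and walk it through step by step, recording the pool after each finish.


Deadlocked set: task-5 and task-0.
Key observation: even finishing task-1, task-6 leaves just (4, 3, 3, 5) free — too little R0 for any of the remaining processes.
A valid finishing order for the others: task-1, task-6. Walking it through:
  pool = (1, 2, 0, 3)
  task-1 needs (0, 2, 0, 0) <= (1, 2, 0, 3) -> finishes; pool += (2, 1, 2, 0) = (3, 3, 2, 3)
  task-6 needs (0, 1, 1, 3) <= (3, 3, 2, 3) -> finishes; pool += (1, 0, 1, 2) = (4, 3, 3, 5)
The blocked processes can never fit:
  blocked: task-5 wants (1, 4, 3, 3), pool (4, 3, 3, 5) — not enough R0
  blocked: task-0 wants (4, 4, 0, 6), pool (4, 3, 3, 5) — not enough R0 and R2


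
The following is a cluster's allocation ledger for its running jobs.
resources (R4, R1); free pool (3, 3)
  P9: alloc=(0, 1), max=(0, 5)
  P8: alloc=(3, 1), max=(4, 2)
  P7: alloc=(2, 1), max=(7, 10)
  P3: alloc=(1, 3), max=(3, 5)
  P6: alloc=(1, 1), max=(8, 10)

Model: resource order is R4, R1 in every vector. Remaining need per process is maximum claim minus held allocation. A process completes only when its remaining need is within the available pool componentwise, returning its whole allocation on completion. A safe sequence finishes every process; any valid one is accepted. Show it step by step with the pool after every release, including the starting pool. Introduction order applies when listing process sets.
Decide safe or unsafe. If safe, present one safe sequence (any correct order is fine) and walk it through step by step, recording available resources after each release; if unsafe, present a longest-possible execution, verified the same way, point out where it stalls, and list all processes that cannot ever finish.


UNSAFE — no complete ordering exists.
Key observation: after P8, P3, P9 complete, (7, 8) is the best the pool ever gets, yet each leftover process wants more R1.
The run P8, P3, P9 cannot be extended any further. Walking it through:
  pool = (3, 3)
  run P8 (needs (1, 1), free (3, 3)); after release of (3, 1) the pool is (6, 4)
  run P3 (needs (2, 2), free (6, 4)); after release of (1, 3) the pool is (7, 7)
  run P9 (needs (0, 4), free (7, 7)); after release of (0, 1) the pool is (7, 8)
  blocked: P7 wants (5, 9), pool (7, 8) — not enough R1
  blocked: P6 wants (7, 9), pool (7, 8) — not enough R1
Never able to finish: P7 and P6.


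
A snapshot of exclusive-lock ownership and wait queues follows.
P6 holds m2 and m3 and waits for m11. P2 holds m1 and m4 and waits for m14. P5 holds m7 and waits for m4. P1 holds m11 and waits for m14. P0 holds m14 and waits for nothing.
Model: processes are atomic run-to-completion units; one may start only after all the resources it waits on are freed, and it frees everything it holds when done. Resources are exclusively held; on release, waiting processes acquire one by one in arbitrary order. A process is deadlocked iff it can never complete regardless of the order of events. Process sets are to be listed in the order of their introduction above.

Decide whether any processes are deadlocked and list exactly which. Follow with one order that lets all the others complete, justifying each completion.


Nothing here is deadlocked.
Key observation: the wait graph is acyclic; completion cascades from the unblocked processes through everyone else.
One completion order for the rest: P0, P1, P2, P5, P6.
Walking it through:
  P0 waits on nothing -> runs at once and releases m14
  P1: everything it awaited (m14) is free; runs, freeing m11
  P2: everything it awaited (m14) is free; runs, freeing m1 and m4
  P5: everything it awaited (m4) is free; runs, freeing m7
  P6: everything it awaited (m11) is free; runs, freeing m2 and m3


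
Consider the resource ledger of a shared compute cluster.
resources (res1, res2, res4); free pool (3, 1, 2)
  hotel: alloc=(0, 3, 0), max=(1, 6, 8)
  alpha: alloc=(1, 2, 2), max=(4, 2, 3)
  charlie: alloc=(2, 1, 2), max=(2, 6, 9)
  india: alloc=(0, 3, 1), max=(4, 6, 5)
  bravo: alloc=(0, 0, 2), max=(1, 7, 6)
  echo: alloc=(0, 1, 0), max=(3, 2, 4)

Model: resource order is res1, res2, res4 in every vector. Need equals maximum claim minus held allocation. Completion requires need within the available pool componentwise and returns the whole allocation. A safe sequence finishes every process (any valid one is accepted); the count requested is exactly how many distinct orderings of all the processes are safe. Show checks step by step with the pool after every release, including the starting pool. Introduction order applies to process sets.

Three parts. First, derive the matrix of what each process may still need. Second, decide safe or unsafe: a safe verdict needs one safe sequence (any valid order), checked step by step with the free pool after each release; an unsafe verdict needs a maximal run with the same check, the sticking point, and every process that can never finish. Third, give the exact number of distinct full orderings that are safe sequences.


(1) Remaining need (order res1, res2, res4):
  hotel: (1, 3, 8)
  alpha: (3, 0, 1)
  charlie: (0, 5, 7)
  india: (4, 3, 4)
  bravo: (1, 7, 4)
  echo: (3, 1, 4)
(2) SAFE — a valid safe sequence is alpha, echo, india, bravo, charlie, hotel.
Key observation: alpha marks the first exact bind of the order: its need (3, 0, 1) fits the free (3, 1, 2) with zero slack on a requested resource.
Check, step by step:
  pool = (3, 1, 2)
  alpha: need (3, 0, 1) fits (3, 1, 2); releases (1, 2, 2), pool now (4, 3, 4)
  echo: need (3, 1, 4) fits (4, 3, 4); releases (0, 1, 0), pool now (4, 4, 4)
  india: need (4, 3, 4) fits (4, 4, 4); releases (0, 3, 1), pool now (4, 7, 5)
  bravo: need (1, 7, 4) fits (4, 7, 5); releases (0, 0, 2), pool now (4, 7, 7)
  charlie: need (0, 5, 7) fits (4, 7, 7); releases (2, 1, 2), pool now (6, 8, 9)
  hotel: need (1, 3, 8) fits (6, 8, 9); releases (0, 3, 0), pool now (6, 11, 9)
(3) Exactly 2 of the possible complete orderings are safe sequences.


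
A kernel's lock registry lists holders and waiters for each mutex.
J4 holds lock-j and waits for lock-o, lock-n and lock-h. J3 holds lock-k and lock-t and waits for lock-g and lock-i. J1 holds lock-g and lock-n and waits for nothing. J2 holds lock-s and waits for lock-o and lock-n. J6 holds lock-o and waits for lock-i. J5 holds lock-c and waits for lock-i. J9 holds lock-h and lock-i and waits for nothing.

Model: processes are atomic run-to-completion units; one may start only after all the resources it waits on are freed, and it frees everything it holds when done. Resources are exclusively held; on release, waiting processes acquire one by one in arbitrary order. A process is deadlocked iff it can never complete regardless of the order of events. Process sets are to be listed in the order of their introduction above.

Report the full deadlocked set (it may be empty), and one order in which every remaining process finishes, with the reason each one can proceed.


No process is deadlocked.
Key observation: the waits form no ring: some process can always run, and its releases unblock the others one by one.
One completion order for the rest: J9, J1, J6, J4, J3, J2, J5.
Walking it through:
  run J9 (it waits on nothing); releases lock-h and lock-i
  run J1 (it waits on nothing); releases lock-g and lock-n
  run J6 (all its waits — lock-i — are resolved); releases lock-o
  run J4 (all its waits — lock-o, lock-n and lock-h — are resolved); releases lock-j
  run J3 (all its waits — lock-g and lock-i — are resolved); releases lock-k and lock-t
  run J2 (all its waits — lock-o and lock-n — are resolved); releases lock-s
  run J5 (all its waits — lock-i — are resolved); releases lock-c


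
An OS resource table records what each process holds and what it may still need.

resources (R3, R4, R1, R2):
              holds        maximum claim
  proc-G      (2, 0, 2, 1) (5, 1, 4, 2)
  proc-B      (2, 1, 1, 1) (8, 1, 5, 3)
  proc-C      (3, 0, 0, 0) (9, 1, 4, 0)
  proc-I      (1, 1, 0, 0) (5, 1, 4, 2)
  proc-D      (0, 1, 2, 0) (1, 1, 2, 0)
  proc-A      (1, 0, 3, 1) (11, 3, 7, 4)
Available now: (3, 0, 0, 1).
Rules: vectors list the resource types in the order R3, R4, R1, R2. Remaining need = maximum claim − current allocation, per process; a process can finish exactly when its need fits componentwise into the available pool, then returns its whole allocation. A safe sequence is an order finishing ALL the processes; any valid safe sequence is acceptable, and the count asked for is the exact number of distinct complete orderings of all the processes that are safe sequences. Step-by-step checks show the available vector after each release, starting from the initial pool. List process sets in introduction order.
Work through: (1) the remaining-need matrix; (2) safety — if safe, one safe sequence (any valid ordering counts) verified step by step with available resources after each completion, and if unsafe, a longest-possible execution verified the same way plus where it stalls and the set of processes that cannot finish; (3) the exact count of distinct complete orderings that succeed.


(1) Outstanding need per process (order R3, R4, R1, R2):
  proc-G: (3, 1, 2, 1)
  proc-B: (6, 0, 4, 2)
  proc-C: (6, 1, 4, 0)
  proc-I: (4, 0, 4, 2)
  proc-D: (1, 0, 0, 0)
  proc-A: (10, 3, 4, 3)
(2) The state is SAFE; one workable sequence: proc-D, proc-G, proc-I, proc-B, proc-C, proc-A.
Key observation: proc-G is the earliest step where a requested resource binds exactly: need (3, 1, 2, 1), pool (3, 1, 2, 1) at its turn.
Step-by-step check:
  pool = (3, 0, 0, 1)
  proc-D: need (1, 0, 0, 0) fits (3, 0, 0, 1); releases (0, 1, 2, 0), pool now (3, 1, 2, 1)
  proc-G: need (3, 1, 2, 1) fits (3, 1, 2, 1); releases (2, 0, 2, 1), pool now (5, 1, 4, 2)
  proc-I: need (4, 0, 4, 2) fits (5, 1, 4, 2); releases (1, 1, 0, 0), pool now (6, 2, 4, 2)
  proc-B: need (6, 0, 4, 2) fits (6, 2, 4, 2); releases (2, 1, 1, 1), pool now (8, 3, 5, 3)
  proc-C: need (6, 1, 4, 0) fits (8, 3, 5, 3); releases (3, 0, 0, 0), pool now (11, 3, 5, 3)
  proc-A: need (10, 3, 4, 3) fits (11, 3, 5, 3); releases (1, 0, 3, 1), pool now (12, 3, 8, 4)
(3) Exactly 2 of the possible complete orderings are safe sequences.


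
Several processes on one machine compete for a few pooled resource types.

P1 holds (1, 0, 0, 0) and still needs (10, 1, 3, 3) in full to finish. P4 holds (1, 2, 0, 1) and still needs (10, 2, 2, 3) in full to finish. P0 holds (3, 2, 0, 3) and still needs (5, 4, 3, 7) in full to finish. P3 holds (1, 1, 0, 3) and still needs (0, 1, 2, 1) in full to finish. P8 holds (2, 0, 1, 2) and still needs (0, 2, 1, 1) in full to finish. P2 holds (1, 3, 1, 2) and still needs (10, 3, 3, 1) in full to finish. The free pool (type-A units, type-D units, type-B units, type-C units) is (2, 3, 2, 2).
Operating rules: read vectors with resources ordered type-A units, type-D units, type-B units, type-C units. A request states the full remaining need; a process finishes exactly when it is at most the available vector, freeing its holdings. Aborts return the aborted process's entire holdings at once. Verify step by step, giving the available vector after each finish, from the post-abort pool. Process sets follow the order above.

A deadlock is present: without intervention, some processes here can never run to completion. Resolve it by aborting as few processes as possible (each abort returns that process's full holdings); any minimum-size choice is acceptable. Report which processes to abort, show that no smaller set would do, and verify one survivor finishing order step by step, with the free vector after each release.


Minimum abort set: P1 and P2.
Key observation: the deadlocked P4 becomes finishable only because P1 and P2 released (2, 3, 1, 2); it completes at step 4 below.
Why nothing smaller works — every single abort fails: P1 alone leaves P4 blocked (short on type-A units); P4 alone leaves P1 blocked (short on type-A units); P0 alone leaves P1 blocked (short on type-A units); P3 alone leaves P1 blocked (short on type-A units); P8 alone leaves P1 blocked (short on type-A units); P2 alone leaves P1 blocked (short on type-A units).
One survivor order: P8, P3, P0, P4. Step-by-step check (post-abort pool first):
  pool = (4, 6, 3, 4)
  P8 needs (0, 2, 1, 1) <= (4, 6, 3, 4) -> finishes; pool += (2, 0, 1, 2) = (6, 6, 4, 6)
  P3 needs (0, 1, 2, 1) <= (6, 6, 4, 6) -> finishes; pool += (1, 1, 0, 3) = (7, 7, 4, 9)
  P0 needs (5, 4, 3, 7) <= (7, 7, 4, 9) -> finishes; pool += (3, 2, 0, 3) = (10, 9, 4, 12)
  P4 needs (10, 2, 2, 3) <= (10, 9, 4, 12) -> finishes; pool += (1, 2, 0, 1) = (11, 11, 4, 13)
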